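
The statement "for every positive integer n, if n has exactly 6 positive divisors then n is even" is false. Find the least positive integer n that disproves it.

n = 45

Check each positive integer n in order until n has exactly 6 positive divisors but n is odd.
n = 12: divisors of 12: 1, 2, 3, 4, 6, 12; 12 is even.
n = 18: divisors of 18: 1, 2, 3, 6, 9, 18; 18 is even.
n = 20: divisors of 20: 1, 2, 4, 5, 10, 20; 20 is even.
n = 28: divisors of 28: 1, 2, 4, 7, 14, 28; 28 is even.
n = 32: divisors of 32: 1, 2, 4, 8, 16, 32; 32 is even.
n = 44: divisors of 44: 1, 2, 4, 11, 22, 44; 44 is even.
n = 45: divisors of 45: 1, 3, 5, 9, 15, 45; 45 is odd.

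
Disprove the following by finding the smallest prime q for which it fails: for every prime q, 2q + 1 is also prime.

q = 7

We need the least prime q for which 2q + 1 is not prime.
For q = 2, 3, 5 the conclusion holds.
q = 7: 2q + 1 = 15 = 3 × 5, not prime.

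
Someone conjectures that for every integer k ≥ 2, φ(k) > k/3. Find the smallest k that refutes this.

A counterexample is any integer k ≥ 2 such that the claim fails; we check each in order.
The first 4 eligible values, up to k = 5, all satisfy the conclusion.
k = 6: φ(6) = 2 and 6/3 = 2, so φ(6) ≤ 6/3.
So k = 6 is the smallest counterexample.

k = 6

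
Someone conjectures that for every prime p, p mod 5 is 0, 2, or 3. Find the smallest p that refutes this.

p = 11

We need the least prime p for which the claim fails.
For p = 2, 3, 5, 7 the conclusion holds.
p = 11: 11 mod 5 = 1 — not in {0, 2, 3}.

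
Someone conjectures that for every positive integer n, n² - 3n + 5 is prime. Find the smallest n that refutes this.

We need the least positive integer n for which n² - 3n + 5 is not prime.
For n = 1, 2, 3 the conclusion holds.
n = 4: n² - 3n + 5 = 9 = 3 × 3, composite.
Hence n = 4 is a counterexample.

n = 4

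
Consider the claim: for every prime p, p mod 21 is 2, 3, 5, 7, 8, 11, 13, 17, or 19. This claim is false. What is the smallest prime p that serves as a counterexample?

We need the least prime p for which the claim fails.
For p = 2, 3, 5, 7, 11, 13, 17, 19, 23, 29 the conclusion holds.
p = 31: 31 mod 21 = 10 — not in {2, 3, 5, 7, 8, 11, 13, 17, 19}.
So p = 31 is the smallest counterexample.

p = 31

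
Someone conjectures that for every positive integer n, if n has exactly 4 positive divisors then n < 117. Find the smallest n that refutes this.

A counterexample is any positive integer n such that n has exactly 4 positive divisors but the claim fails; we check each in order.
The first 35 eligible values, up to n = 115, all satisfy the conclusion.
n = 118: τ(118) = 4; 118 ≥ 117.
So n = 118 is the smallest counterexample.

n = 118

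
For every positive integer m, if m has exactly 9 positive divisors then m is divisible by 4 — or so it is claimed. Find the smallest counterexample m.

m = 225

A counterexample is any positive integer m such that m has exactly 9 positive divisors but m is not divisible by 4; we check each in order.
m = 36: τ(36) = 9; 36 mod 4 = 0.
m = 100: τ(100) = 9; 100 mod 4 = 0.
m = 196: τ(196) = 9; 196 mod 4 = 0.
m = 225: τ(225) = 9; 225 mod 4 = 1.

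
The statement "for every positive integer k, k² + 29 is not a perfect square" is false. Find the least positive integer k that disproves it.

The first 13 eligible values, up to k = 13, all satisfy the conclusion.
k = 14: 14² + 29 = 225 = 15², a perfect square.

k = 14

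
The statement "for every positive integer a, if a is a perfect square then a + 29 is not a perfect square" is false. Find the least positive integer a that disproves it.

Check each positive integer a in order until a is a perfect square but a + 29 is a perfect square.
For a = 1, 4, 9, 16, …, 121, 144, 169 the conclusion holds.
a = 196: 196 = 14² and 196 + 29 = 225 = 15².
So a = 196 is the smallest counterexample.

a = 196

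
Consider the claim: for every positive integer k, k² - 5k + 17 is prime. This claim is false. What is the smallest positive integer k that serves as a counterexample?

k = 13

We need the least positive integer k for which k² - 5k + 17 is not prime.
The first 12 eligible values, up to k = 12, all satisfy the conclusion.
k = 13: k² - 5k + 17 = 121 = 11 × 11, composite.
Thus k = 13 disproves the claim, and no smaller k works.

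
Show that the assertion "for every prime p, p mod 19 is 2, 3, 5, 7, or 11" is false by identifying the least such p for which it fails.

p = 13

We need the least prime p for which the claim fails.
p = 2: 2 mod 19 = 2.
p = 3: 3 mod 19 = 3.
p = 5: 5 mod 19 = 5.
p = 7: 7 mod 19 = 7.
p = 11: 11 mod 19 = 11.
p = 13: 13 mod 19 = 13 — not in {2, 3, 5, 7, 11}.
Thus p = 13 disproves the claim, and no smaller p works.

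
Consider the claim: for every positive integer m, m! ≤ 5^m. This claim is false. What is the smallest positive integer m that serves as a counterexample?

We need the least positive integer m for which m! > 5^m.
For m = 1, 2, 3, 4, …, 9, 10, 11 the conclusion holds.
m = 12: m! = 479001600 and 5^m = 244140625, so 479001600 > 244140625.

m = 12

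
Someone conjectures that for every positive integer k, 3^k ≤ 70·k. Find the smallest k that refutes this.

k = 6

k = 1: 3^k = 3 and 70·k = 70, so 3 ≤ 70.
k = 2: 3^k = 9 and 70·k = 140, so 9 ≤ 140.
k = 3: 3^k = 27 and 70·k = 210, so 27 ≤ 210.
k = 4: 3^k = 81 and 70·k = 280, so 81 ≤ 280.
k = 5: 3^k = 243 and 70·k = 350, so 243 ≤ 350.
k = 6: 3^k = 729 and 70·k = 420, so 729 > 420.
Hence k = 6 is a counterexample.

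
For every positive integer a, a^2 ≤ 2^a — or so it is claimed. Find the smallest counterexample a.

a = 3

A counterexample is any positive integer a such that a^2 > 2^a; we check each in order.
For a = 1, 2 the conclusion holds.
a = 3: a^2 = 9 and 2^a = 8, so 9 > 8.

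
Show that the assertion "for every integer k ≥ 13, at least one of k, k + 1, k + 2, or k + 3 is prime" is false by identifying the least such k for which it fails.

k = 24

We need the least integer k ≥ 13 for which k, k + 1, k + 2, k + 3 are all composite.
The first 11 eligible values, up to k = 23, all satisfy the conclusion.
k = 24: 24 = 2 × 12; 25 = 5 × 5; 26 = 2 × 13; 27 = 3 × 9 — all composite.
Hence k = 24 is a counterexample.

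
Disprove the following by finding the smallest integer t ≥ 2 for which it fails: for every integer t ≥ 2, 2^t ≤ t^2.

t = 5

Check each integer t ≥ 2 in order until 2^t > t^2.
For t = 2, 3, 4 the conclusion holds.
t = 5: 2^t = 32 and t^2 = 25, so 32 > 25.
So t = 5 is the smallest counterexample.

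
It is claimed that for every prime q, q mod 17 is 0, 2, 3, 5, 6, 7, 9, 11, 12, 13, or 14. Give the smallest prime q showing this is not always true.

q = 59

A counterexample is any prime q such that the claim fails; we check each in order.
For q = 2, 3, 5, 7, …, 43, 47, 53 the conclusion holds.
q = 59: 59 mod 17 = 8 — not in {0, 2, 3, 5, 6, 7, 9, 11, 12, 13, 14}.
Hence q = 59 is a counterexample.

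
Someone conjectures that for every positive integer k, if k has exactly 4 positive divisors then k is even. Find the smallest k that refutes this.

A counterexample is any positive integer k such that k has exactly 4 positive divisors but k is odd; we check each in order.
For k = 6, 8, 10, 14 the conclusion holds.
k = 15: divisors of 15: 1, 3, 5, 15; 15 is odd.
Thus k = 15 disproves the claim, and no smaller k works.

k = 15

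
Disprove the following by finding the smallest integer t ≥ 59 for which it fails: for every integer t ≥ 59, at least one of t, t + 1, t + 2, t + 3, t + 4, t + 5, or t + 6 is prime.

t = 90

We need the least integer t ≥ 59 for which t, t + 1, t + 2, t + 3, t + 4, t + 5, t + 6 are all composite.
The first 31 eligible values, up to t = 89, all satisfy the conclusion.
t = 90: 90 = 2 × 45; 91 = 7 × 13; 92 = 2 × 46; 93 = 3 × 31; 94 = 2 × 47; 95 = 5 × 19; 96 = 2 × 48 — all composite.
Hence t = 90 is a counterexample.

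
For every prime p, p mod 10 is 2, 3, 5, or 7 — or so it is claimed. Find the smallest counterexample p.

p = 11

We need the least prime p for which the claim fails.
The first 4 eligible values, up to p = 7, all satisfy the conclusion.
p = 11: 11 mod 10 = 1 — not in {2, 3, 5, 7}.
Thus p = 11 disproves the claim, and no smaller p works.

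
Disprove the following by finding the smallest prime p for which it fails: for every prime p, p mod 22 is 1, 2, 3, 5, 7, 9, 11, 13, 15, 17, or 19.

p = 43

For p = 2, 3, 5, 7, …, 31, 37, 41 the conclusion holds.
p = 43: 43 mod 22 = 21 — not in {1, 2, 3, 5, 7, 9, 11, 13, 15, 17, 19}.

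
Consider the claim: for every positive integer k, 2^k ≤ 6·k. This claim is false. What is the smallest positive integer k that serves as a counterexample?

We need the least positive integer k for which 2^k > 6·k.
k = 1: 2^k = 2 and 6·k = 6, so 2 ≤ 6.
k = 2: 2^k = 4 and 6·k = 12, so 4 ≤ 12.
k = 3: 2^k = 8 and 6·k = 18, so 8 ≤ 18.
k = 4: 2^k = 16 and 6·k = 24, so 16 ≤ 24.
k = 5: 2^k = 32 and 6·k = 30, so 32 > 30.

k = 5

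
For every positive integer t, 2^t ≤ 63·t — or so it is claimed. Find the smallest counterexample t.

t = 10

Check each positive integer t in order until 2^t > 63·t.
For t = 1, 2, 3, 4, 5, 6, 7, 8, 9 the conclusion holds.
t = 10: 2^t = 1024 and 63·t = 630, so 1024 > 630.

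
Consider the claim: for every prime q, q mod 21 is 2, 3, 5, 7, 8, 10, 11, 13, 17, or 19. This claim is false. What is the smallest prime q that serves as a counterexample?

The first 11 eligible values, up to q = 31, all satisfy the conclusion.
q = 37: 37 mod 21 = 16 — not in {2, 3, 5, 7, 8, 10, 11, 13, 17, 19}.
Thus q = 37 disproves the claim, and no smaller q works.

q = 37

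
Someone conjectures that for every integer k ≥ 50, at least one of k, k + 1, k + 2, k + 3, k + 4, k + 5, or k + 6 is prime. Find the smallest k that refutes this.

Check each integer k ≥ 50 in order until k, k + 1, k + 2, k + 3, k + 4, k + 5, k + 6 are all composite.
For k = 50, 51, 52, 53, …, 87, 88, 89 the conclusion holds.
k = 90: 90 = 2 × 45; 91 = 7 × 13; 92 = 2 × 46; 93 = 3 × 31; 94 = 2 × 47; 95 = 5 × 19; 96 = 2 × 48 — all composite.

k = 90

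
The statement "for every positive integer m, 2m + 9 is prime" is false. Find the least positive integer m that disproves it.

m = 3

m = 1: 2m + 9 = 11, prime.
m = 2: 2m + 9 = 13, prime.
m = 3: 2m + 9 = 15 = 3 × 5, composite.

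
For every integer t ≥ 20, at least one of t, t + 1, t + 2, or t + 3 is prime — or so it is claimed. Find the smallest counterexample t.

A counterexample is any integer t ≥ 20 such that t, t + 1, t + 2, t + 3 are all composite; we check each in order.
t = 20: 23 is prime.
t = 21: 23 is prime.
t = 22: 23 is prime.
t = 23: 23 is prime.
t = 24: 24 = 2 × 12; 25 = 5 × 5; 26 = 2 × 13; 27 = 3 × 9 — all composite.
Thus t = 24 disproves the claim, and no smaller t works.

t = 24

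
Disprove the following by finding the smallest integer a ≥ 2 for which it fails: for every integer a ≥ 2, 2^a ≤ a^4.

a = 17

A counterexample is any integer a ≥ 2 such that 2^a > a^4; we check each in order.
For a = 2, 3, 4, 5, …, 14, 15, 16 the conclusion holds.
a = 17: 2^a = 131072 and a^4 = 83521, so 131072 > 83521.
Thus a = 17 disproves the claim, and no smaller a works.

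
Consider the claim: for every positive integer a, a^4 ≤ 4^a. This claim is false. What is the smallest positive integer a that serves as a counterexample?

a = 3

Check each positive integer a in order until a^4 > 4^a.
For a = 1, 2 the conclusion holds.
a = 3: a^4 = 81 and 4^a = 64, so 81 > 64.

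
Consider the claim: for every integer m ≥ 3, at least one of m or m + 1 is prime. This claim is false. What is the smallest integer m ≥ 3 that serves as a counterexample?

m = 3: 3 is prime.
m = 4: 5 is prime.
m = 5: 5 is prime.
m = 6: 7 is prime.
m = 7: 7 is prime.
m = 8: 8 = 2 × 4; 9 = 3 × 3 — both composite.

m = 8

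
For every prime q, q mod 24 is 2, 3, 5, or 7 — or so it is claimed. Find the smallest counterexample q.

q = 11

We need the least prime q for which the claim fails.
The first 4 eligible values, up to q = 7, all satisfy the conclusion.
q = 11: 11 mod 24 = 11 — not in {2, 3, 5, 7}.
So q = 11 is the smallest counterexample.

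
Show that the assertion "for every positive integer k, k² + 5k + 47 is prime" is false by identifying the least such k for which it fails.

For k = 1, 2, 3, 4, …, 35, 36, 37 the conclusion holds.
k = 38: k² + 5k + 47 = 1681 = 41 × 41, composite.
Thus k = 38 disproves the claim, and no smaller k works.

k = 38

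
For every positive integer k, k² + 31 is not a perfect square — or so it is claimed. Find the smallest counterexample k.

k = 15

The first 14 eligible values, up to k = 14, all satisfy the conclusion.
k = 15: 15² + 31 = 256 = 16², a perfect square.
So k = 15 is the smallest counterexample.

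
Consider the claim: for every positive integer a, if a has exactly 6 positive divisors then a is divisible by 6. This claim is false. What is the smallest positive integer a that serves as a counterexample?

a = 20

Check each positive integer a in order until a has exactly 6 positive divisors but a is not divisible by 6.
a = 12: τ(12) = 6; 12 mod 6 = 0.
a = 18: τ(18) = 6; 18 mod 6 = 0.
a = 20: τ(20) = 6; 20 mod 6 = 2.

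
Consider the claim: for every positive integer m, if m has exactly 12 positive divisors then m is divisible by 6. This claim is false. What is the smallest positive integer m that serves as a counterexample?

Check each positive integer m in order until m has exactly 12 positive divisors but m is not divisible by 6.
The first 8 eligible values, up to m = 132, all satisfy the conclusion.
m = 140: τ(140) = 12; 140 mod 6 = 2.

m = 140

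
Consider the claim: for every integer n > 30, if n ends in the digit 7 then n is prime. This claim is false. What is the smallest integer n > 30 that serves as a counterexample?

We need the least integer n > 30 for which n ends in the digit 7 but n is not prime.
For n = 37, 47 the conclusion holds.
n = 57: 57 ends in 7; 57 = 3 × 19, composite.
So n = 57 is the smallest counterexample.

n = 57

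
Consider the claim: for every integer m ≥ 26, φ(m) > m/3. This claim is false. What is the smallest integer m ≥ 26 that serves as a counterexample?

m = 26: φ(26) = 12 and 26/3 = 26/3, so φ(26) > 26/3.
m = 27: φ(27) = 18 and 27/3 = 9, so φ(27) > 27/3.
m = 28: φ(28) = 12 and 28/3 = 28/3, so φ(28) > 28/3.
m = 29: φ(29) = 28 and 29/3 = 29/3, so φ(29) > 29/3.
m = 30: φ(30) = 8 and 30/3 = 10, so φ(30) ≤ 30/3.

m = 30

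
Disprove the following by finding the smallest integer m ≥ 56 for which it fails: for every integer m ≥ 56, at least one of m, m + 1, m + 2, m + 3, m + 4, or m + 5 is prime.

m = 90

Check each integer m ≥ 56 in order until m, m + 1, m + 2, m + 3, m + 4, m + 5 are all composite.
For m = 56, 57, 58, 59, …, 87, 88, 89 the conclusion holds.
m = 90: 90 = 2 × 45; 91 = 7 × 13; 92 = 2 × 46; 93 = 3 × 31; 94 = 2 × 47; 95 = 5 × 19 — all composite.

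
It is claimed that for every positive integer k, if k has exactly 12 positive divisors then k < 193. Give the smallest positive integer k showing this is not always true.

For k = 60, 72, 84, 90, …, 150, 156, 160 the conclusion holds.
k = 198: τ(198) = 12; 198 ≥ 193.
Thus k = 198 disproves the claim, and no smaller k works.

k = 198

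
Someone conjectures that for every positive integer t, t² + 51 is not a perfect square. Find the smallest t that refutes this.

t = 7

Check each positive integer t in order until t² + 51 is a perfect square.
For t = 1, 2, 3, 4, 5, 6 the conclusion holds.
t = 7: 7² + 51 = 100 = 10², a perfect square.
Hence t = 7 is a counterexample.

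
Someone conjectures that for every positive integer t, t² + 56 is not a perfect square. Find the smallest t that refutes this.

We need the least positive integer t for which t² + 56 is a perfect square.
The first 4 eligible values, up to t = 4, all satisfy the conclusion.
t = 5: 5² + 56 = 81 = 9², a perfect square.
Hence t = 5 is a counterexample.

t = 5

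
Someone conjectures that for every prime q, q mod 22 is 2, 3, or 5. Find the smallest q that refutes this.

q = 7

A counterexample is any prime q such that the claim fails; we check each in order.
q = 2: 2 mod 22 = 2.
q = 3: 3 mod 22 = 3.
q = 5: 5 mod 22 = 5.
q = 7: 7 mod 22 = 7 — not in {2, 3, 5}.
Hence q = 7 is a counterexample.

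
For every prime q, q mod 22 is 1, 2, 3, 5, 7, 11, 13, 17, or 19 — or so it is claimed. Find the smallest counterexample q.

We need the least prime q for which the claim fails.
The first 10 eligible values, up to q = 29, all satisfy the conclusion.
q = 31: 31 mod 22 = 9 — not in {1, 2, 3, 5, 7, 11, 13, 17, 19}.
Thus q = 31 disproves the claim, and no smaller q works.

q = 31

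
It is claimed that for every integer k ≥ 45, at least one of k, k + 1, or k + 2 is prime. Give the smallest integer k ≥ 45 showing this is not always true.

k = 48

We need the least integer k ≥ 45 for which k, k + 1, k + 2 are all composite.
k = 45: 47 is prime.
k = 46: 47 is prime.
k = 47: 47 is prime.
k = 48: 48 = 2 × 24; 49 = 7 × 7; 50 = 2 × 25 — all composite.
Thus k = 48 disproves the claim, and no smaller k works.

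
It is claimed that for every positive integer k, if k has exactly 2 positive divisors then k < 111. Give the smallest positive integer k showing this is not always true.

Check each positive integer k in order until k has exactly 2 positive divisors but the claim fails.
The first 29 eligible values, up to k = 109, all satisfy the conclusion.
k = 113: τ(113) = 2; 113 ≥ 111.
Thus k = 113 disproves the claim, and no smaller k works.

k = 113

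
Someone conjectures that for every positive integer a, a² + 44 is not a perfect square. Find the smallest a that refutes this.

For a = 1, 2, 3, 4, 5, 6, 7, 8, 9 the conclusion holds.
a = 10: 10² + 44 = 144 = 12², a perfect square.

a = 10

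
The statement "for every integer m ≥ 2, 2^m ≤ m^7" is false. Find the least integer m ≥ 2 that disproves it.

m = 37

A counterexample is any integer m ≥ 2 such that 2^m > m^7; we check each in order.
The first 35 eligible values, up to m = 36, all satisfy the conclusion.
m = 37: 2^m = 137438953472 and m^7 = 94931877133, so 137438953472 > 94931877133.
So m = 37 is the smallest counterexample.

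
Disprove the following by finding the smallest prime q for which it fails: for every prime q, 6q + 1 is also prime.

q = 19

q = 2: 6q + 1 = 13, prime.
q = 3: 6q + 1 = 19, prime.
q = 5: 6q + 1 = 31, prime.
q = 7: 6q + 1 = 43, prime.
q = 11: 6q + 1 = 67, prime.
q = 13: 6q + 1 = 79, prime.
q = 17: 6q + 1 = 103, prime.
q = 19: 6q + 1 = 115 = 5 × 23, not prime.
Hence q = 19 is a counterexample.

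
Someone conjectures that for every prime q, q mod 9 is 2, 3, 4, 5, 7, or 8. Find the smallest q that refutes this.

Check each prime q in order until the claim fails.
For q = 2, 3, 5, 7, 11, 13, 17 the conclusion holds.
q = 19: 19 mod 9 = 1 — not in {2, 3, 4, 5, 7, 8}.

q = 19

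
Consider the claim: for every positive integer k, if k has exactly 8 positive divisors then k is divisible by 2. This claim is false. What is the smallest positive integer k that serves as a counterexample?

k = 105

Check each positive integer k in order until k has exactly 8 positive divisors but k is not divisible by 2.
For k = 24, 30, 40, 42, …, 88, 102, 104 the conclusion holds.
k = 105: τ(105) = 8; 105 mod 2 = 1.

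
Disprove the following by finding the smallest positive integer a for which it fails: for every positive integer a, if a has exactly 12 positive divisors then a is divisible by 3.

a = 140

Check each positive integer a in order until a has exactly 12 positive divisors but a is not divisible by 3.
The first 8 eligible values, up to a = 132, all satisfy the conclusion.
a = 140: τ(140) = 12; 140 mod 3 = 2.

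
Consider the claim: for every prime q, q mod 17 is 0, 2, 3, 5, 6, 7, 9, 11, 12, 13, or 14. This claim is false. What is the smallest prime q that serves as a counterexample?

For q = 2, 3, 5, 7, …, 43, 47, 53 the conclusion holds.
q = 59: 59 mod 17 = 8 — not in {0, 2, 3, 5, 6, 7, 9, 11, 12, 13, 14}.

q = 59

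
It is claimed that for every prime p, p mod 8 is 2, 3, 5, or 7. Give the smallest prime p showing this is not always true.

For p = 2, 3, 5, 7, 11, 13 the conclusion holds.
p = 17: 17 mod 8 = 1 — not in {2, 3, 5, 7}.

p = 17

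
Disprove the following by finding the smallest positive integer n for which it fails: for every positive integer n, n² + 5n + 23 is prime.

For n = 1, 2, 3, 4, …, 11, 12, 13 the conclusion holds.
n = 14: n² + 5n + 23 = 289 = 17 × 17, composite.
Hence n = 14 is a counterexample.

n = 14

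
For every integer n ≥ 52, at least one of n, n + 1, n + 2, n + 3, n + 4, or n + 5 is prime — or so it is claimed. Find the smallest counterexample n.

n = 90

A counterexample is any integer n ≥ 52 such that n, n + 1, n + 2, n + 3, n + 4, n + 5 are all composite; we check each in order.
For n = 52, 53, 54, 55, …, 87, 88, 89 the conclusion holds.
n = 90: 90 = 2 × 45; 91 = 7 × 13; 92 = 2 × 46; 93 = 3 × 31; 94 = 2 × 47; 95 = 5 × 19 — all composite.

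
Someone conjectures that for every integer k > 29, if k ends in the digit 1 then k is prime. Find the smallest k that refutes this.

k = 51

Check each integer k > 29 in order until k ends in the digit 1 but k is not prime.
For k = 31, 41 the conclusion holds.
k = 51: 51 ends in 1; 51 = 3 × 17, composite.
Thus k = 51 disproves the claim, and no smaller k works.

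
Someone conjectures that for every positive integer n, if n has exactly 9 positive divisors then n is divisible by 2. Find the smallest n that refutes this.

Check each positive integer n in order until n has exactly 9 positive divisors but n is not divisible by 2.
n = 36: τ(36) = 9; 36 mod 2 = 0.
n = 100: τ(100) = 9; 100 mod 2 = 0.
n = 196: τ(196) = 9; 196 mod 2 = 0.
n = 225: τ(225) = 9; 225 mod 2 = 1.

n = 225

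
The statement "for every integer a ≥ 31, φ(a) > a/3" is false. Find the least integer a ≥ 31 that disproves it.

Check each integer a ≥ 31 in order until the claim fails.
For a = 31, 32, 33, 34, 35 the conclusion holds.
a = 36: φ(36) = 12 and 36/3 = 12, so φ(36) ≤ 36/3.

a = 36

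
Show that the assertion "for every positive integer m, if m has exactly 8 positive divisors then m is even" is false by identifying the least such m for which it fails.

m = 105

Check each positive integer m in order until m has exactly 8 positive divisors but m is odd.
For m = 24, 30, 40, 42, …, 88, 102, 104 the conclusion holds.
m = 105: divisors of 105: 1, 3, 5, 7, 15, 21, 35, 105; 105 is odd.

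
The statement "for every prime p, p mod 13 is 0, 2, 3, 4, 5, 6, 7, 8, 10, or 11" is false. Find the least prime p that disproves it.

p = 53

A counterexample is any prime p such that the claim fails; we check each in order.
For p = 2, 3, 5, 7, …, 41, 43, 47 the conclusion holds.
p = 53: 53 mod 13 = 1 — not in {0, 2, 3, 4, 5, 6, 7, 8, 10, 11}.
Hence p = 53 is a counterexample.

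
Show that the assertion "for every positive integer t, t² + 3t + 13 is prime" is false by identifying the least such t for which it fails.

We need the least positive integer t for which t² + 3t + 13 is not prime.
t = 1: t² + 3t + 13 = 17, prime.
t = 2: t² + 3t + 13 = 23, prime.
t = 3: t² + 3t + 13 = 31, prime.
t = 4: t² + 3t + 13 = 41, prime.
t = 5: t² + 3t + 13 = 53, prime.
t = 6: t² + 3t + 13 = 67, prime.
t = 7: t² + 3t + 13 = 83, prime.
t = 8: t² + 3t + 13 = 101, prime.
t = 9: t² + 3t + 13 = 121 = 11 × 11, composite.

t = 9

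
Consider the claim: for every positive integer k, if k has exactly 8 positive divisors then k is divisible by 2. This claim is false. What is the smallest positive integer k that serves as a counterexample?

A counterexample is any positive integer k such that k has exactly 8 positive divisors but k is not divisible by 2; we check each in order.
For k = 24, 30, 40, 42, …, 88, 102, 104 the conclusion holds.
k = 105: τ(105) = 8; 105 mod 2 = 1.
Hence k = 105 is a counterexample.

k = 105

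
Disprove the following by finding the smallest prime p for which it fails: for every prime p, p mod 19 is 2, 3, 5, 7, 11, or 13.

Check each prime p in order until the claim fails.
The first 6 eligible values, up to p = 13, all satisfy the conclusion.
p = 17: 17 mod 19 = 17 — not in {2, 3, 5, 7, 11, 13}.

p = 17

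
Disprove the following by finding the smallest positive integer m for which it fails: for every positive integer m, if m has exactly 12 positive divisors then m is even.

m = 315

The first 24 eligible values, up to m = 308, all satisfy the conclusion.
m = 315: divisors of 315: 12 divisors; 315 is odd.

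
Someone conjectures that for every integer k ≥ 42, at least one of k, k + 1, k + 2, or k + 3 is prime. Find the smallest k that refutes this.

Check each integer k ≥ 42 in order until k, k + 1, k + 2, k + 3 are all composite.
The first 6 eligible values, up to k = 47, all satisfy the conclusion.
k = 48: 48 = 2 × 24; 49 = 7 × 7; 50 = 2 × 25; 51 = 3 × 17 — all composite.
So k = 48 is the smallest counterexample.

k = 48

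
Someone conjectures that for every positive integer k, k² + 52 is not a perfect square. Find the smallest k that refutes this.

k = 12

For k = 1, 2, 3, 4, …, 9, 10, 11 the conclusion holds.
k = 12: 12² + 52 = 196 = 14², a perfect square.
So k = 12 is the smallest counterexample.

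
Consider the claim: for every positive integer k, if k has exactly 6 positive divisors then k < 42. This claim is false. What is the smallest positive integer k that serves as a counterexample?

Check each positive integer k in order until k has exactly 6 positive divisors but the claim fails.
For k = 12, 18, 20, 28, 32 the conclusion holds.
k = 44: τ(44) = 6; 44 ≥ 42.
Hence k = 44 is a counterexample.

k = 44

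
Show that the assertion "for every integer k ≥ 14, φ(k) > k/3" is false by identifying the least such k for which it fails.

Check each integer k ≥ 14 in order until the claim fails.
The first 4 eligible values, up to k = 17, all satisfy the conclusion.
k = 18: φ(18) = 6 and 18/3 = 6, so φ(18) ≤ 18/3.
So k = 18 is the smallest counterexample.

k = 18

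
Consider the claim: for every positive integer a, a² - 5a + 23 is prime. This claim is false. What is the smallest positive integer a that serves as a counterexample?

We need the least positive integer a for which a² - 5a + 23 is not prime.
The first 18 eligible values, up to a = 18, all satisfy the conclusion.
a = 19: a² - 5a + 23 = 289 = 17 × 17, composite.
Hence a = 19 is a counterexample.

a = 19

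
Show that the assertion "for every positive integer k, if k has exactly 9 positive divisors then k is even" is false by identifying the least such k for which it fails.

k = 225

A counterexample is any positive integer k such that k has exactly 9 positive divisors but k is odd; we check each in order.
k = 36: divisors of 36: 9 divisors; 36 is even.
k = 100: divisors of 100: 9 divisors; 100 is even.
k = 196: divisors of 196: 9 divisors; 196 is even.
k = 225: divisors of 225: 9 divisors; 225 is odd.
Hence k = 225 is a counterexample.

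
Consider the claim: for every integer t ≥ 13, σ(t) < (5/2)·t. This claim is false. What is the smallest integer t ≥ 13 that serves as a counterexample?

The first 11 eligible values, up to t = 23, all satisfy the conclusion.
t = 24: σ(24) = 60; 60 ≥ 60.
Thus t = 24 disproves the claim, and no smaller t works.

t = 24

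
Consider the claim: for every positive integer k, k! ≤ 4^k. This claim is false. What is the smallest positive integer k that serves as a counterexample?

k = 9

Check each positive integer k in order until k! > 4^k.
For k = 1, 2, 3, 4, 5, 6, 7, 8 the conclusion holds.
k = 9: k! = 362880 and 4^k = 262144, so 362880 > 262144.
So k = 9 is the smallest counterexample.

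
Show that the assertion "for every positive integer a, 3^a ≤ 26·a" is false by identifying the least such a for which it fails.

The first 4 eligible values, up to a = 4, all satisfy the conclusion.
a = 5: 3^a = 243 and 26·a = 130, so 243 > 130.
Hence a = 5 is a counterexample.

a = 5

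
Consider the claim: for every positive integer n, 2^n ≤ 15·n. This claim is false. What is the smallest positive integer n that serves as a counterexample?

n = 7

Check each positive integer n in order until 2^n > 15·n.
For n = 1, 2, 3, 4, 5, 6 the conclusion holds.
n = 7: 2^n = 128 and 15·n = 105, so 128 > 105.
Thus n = 7 disproves the claim, and no smaller n works.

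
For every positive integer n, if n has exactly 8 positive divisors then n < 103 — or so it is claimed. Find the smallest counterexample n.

For n = 24, 30, 40, 42, …, 78, 88, 102 the conclusion holds.
n = 104: τ(104) = 8; 104 ≥ 103.
Hence n = 104 is a counterexample.

n = 104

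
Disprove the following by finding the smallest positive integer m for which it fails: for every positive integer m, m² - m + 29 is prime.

m = 3

m = 1: m² - m + 29 = 29, prime.
m = 2: m² - m + 29 = 31, prime.
m = 3: m² - m + 29 = 35 = 5 × 7, composite.
Hence m = 3 is a counterexample.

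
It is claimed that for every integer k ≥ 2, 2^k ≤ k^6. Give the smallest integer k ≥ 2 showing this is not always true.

The first 28 eligible values, up to k = 29, all satisfy the conclusion.
k = 30: 2^k = 1073741824 and k^6 = 729000000, so 1073741824 > 729000000.
Hence k = 30 is a counterexample.

k = 30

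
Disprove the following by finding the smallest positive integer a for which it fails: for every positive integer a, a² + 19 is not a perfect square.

A counterexample is any positive integer a such that a² + 19 is a perfect square; we check each in order.
For a = 1, 2, 3, 4, 5, 6, 7, 8 the conclusion holds.
a = 9: 9² + 19 = 100 = 10², a perfect square.
Thus a = 9 disproves the claim, and no smaller a works.

a = 9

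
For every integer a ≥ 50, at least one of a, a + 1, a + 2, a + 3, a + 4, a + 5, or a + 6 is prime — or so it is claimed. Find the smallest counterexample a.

Check each integer a ≥ 50 in order until a, a + 1, a + 2, a + 3, a + 4, a + 5, a + 6 are all composite.
The first 40 eligible values, up to a = 89, all satisfy the conclusion.
a = 90: 90 = 2 × 45; 91 = 7 × 13; 92 = 2 × 46; 93 = 3 × 31; 94 = 2 × 47; 95 = 5 × 19; 96 = 2 × 48 — all composite.
So a = 90 is the smallest counterexample.

a = 90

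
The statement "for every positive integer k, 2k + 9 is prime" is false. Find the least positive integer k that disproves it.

k = 1: 2k + 9 = 11, prime.
k = 2: 2k + 9 = 13, prime.
k = 3: 2k + 9 = 15 = 3 × 5, composite.

k = 3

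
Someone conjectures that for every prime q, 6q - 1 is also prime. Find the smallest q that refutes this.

Check each prime q in order until 6q - 1 is not prime.
q = 2: 6q - 1 = 11, prime.
q = 3: 6q - 1 = 17, prime.
q = 5: 6q - 1 = 29, prime.
q = 7: 6q - 1 = 41, prime.
q = 11: 6q - 1 = 65 = 5 × 13, not prime.

q = 11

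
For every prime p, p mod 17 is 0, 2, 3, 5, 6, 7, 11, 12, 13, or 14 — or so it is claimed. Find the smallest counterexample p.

Check each prime p in order until the claim fails.
For p = 2, 3, 5, 7, …, 31, 37, 41 the conclusion holds.
p = 43: 43 mod 17 = 9 — not in {0, 2, 3, 5, 6, 7, 11, 12, 13, 14}.

p = 43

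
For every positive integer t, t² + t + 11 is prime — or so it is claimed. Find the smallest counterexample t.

t = 10

The first 9 eligible values, up to t = 9, all satisfy the conclusion.
t = 10: t² + t + 11 = 121 = 11 × 11, composite.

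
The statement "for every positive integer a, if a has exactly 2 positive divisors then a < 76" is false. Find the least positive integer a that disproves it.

a = 79

The first 21 eligible values, up to a = 73, all satisfy the conclusion.
a = 79: τ(79) = 2; 79 ≥ 76.
Hence a = 79 is a counterexample.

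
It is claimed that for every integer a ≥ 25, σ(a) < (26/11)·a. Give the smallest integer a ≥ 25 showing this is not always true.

a = 30

Check each integer a ≥ 25 in order until the claim fails.
For a = 25, 26, 27, 28, 29 the conclusion holds.
a = 30: σ(30) = 72; 72 ≥ 780/11.
Thus a = 30 disproves the claim, and no smaller a works.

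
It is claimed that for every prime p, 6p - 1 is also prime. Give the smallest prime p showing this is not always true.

p = 11

Check each prime p in order until 6p - 1 is not prime.
For p = 2, 3, 5, 7 the conclusion holds.
p = 11: 6p - 1 = 65 = 5 × 13, not prime.
Hence p = 11 is a counterexample.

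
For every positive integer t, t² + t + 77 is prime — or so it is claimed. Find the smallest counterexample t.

Check each positive integer t in order until t² + t + 77 is not prime.
The first 5 eligible values, up to t = 5, all satisfy the conclusion.
t = 6: t² + t + 77 = 119 = 7 × 17, composite.

t = 6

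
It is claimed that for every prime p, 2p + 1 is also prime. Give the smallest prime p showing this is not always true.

Check each prime p in order until 2p + 1 is not prime.
p = 2: 2p + 1 = 5, prime.
p = 3: 2p + 1 = 7, prime.
p = 5: 2p + 1 = 11, prime.
p = 7: 2p + 1 = 15 = 3 × 5, not prime.

p = 7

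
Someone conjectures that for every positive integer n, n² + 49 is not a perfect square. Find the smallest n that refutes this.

The first 23 eligible values, up to n = 23, all satisfy the conclusion.
n = 24: 24² + 49 = 625 = 25², a perfect square.
Hence n = 24 is a counterexample.

n = 24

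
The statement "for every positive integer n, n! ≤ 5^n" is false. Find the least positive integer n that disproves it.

Check each positive integer n in order until n! > 5^n.
The first 11 eligible values, up to n = 11, all satisfy the conclusion.
n = 12: n! = 479001600 and 5^n = 244140625, so 479001600 > 244140625.

n = 12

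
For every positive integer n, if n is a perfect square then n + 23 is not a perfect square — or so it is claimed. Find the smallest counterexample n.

n = 121

The first 10 eligible values, up to n = 100, all satisfy the conclusion.
n = 121: 121 = 11² and 121 + 23 = 144 = 12².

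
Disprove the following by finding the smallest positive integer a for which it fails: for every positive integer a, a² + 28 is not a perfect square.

a = 6

A counterexample is any positive integer a such that a² + 28 is a perfect square; we check each in order.
a = 1: 1² + 28 = 29, not a perfect square.
a = 2: 2² + 28 = 32, not a perfect square.
a = 3: 3² + 28 = 37, not a perfect square.
a = 4: 4² + 28 = 44, not a perfect square.
a = 5: 5² + 28 = 53, not a perfect square.
a = 6: 6² + 28 = 64 = 8², a perfect square.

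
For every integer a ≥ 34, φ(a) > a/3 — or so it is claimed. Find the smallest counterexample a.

a = 36

A counterexample is any integer a ≥ 34 such that the claim fails; we check each in order.
a = 34: φ(34) = 16 and 34/3 = 34/3, so φ(34) > 34/3.
a = 35: φ(35) = 24 and 35/3 = 35/3, so φ(35) > 35/3.
a = 36: φ(36) = 12 and 36/3 = 12, so φ(36) ≤ 36/3.
Thus a = 36 disproves the claim, and no smaller a works.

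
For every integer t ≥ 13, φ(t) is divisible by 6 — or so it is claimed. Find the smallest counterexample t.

t = 15

A counterexample is any integer t ≥ 13 such that φ(t) is not divisible by 6; we check each in order.
For t = 13, 14 the conclusion holds.
t = 15: φ(15) = 8; 8 mod 6 = 2.
Thus t = 15 disproves the claim, and no smaller t works.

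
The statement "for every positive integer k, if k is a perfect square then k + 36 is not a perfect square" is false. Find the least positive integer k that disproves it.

A counterexample is any positive integer k such that k is a perfect square but k + 36 is a perfect square; we check each in order.
k = 1: 1 + 36 = 37, not a perfect square.
k = 4: 4 + 36 = 40, not a perfect square.
k = 9: 9 + 36 = 45, not a perfect square.
k = 16: 16 + 36 = 52, not a perfect square.
k = 25: 25 + 36 = 61, not a perfect square.
k = 36: 36 + 36 = 72, not a perfect square.
k = 49: 49 + 36 = 85, not a perfect square.
k = 64: 64 = 8² and 64 + 36 = 100 = 10².
Thus k = 64 disproves the claim, and no smaller k works.

k = 64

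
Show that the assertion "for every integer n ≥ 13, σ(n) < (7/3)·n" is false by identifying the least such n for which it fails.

n = 24

Check each integer n ≥ 13 in order until the claim fails.
For n = 13, 14, 15, 16, …, 21, 22, 23 the conclusion holds.
n = 24: σ(24) = 60; 60 ≥ 56.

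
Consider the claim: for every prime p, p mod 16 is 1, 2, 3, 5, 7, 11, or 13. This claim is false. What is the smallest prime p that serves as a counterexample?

We need the least prime p for which the claim fails.
The first 10 eligible values, up to p = 29, all satisfy the conclusion.
p = 31: 31 mod 16 = 15 — not in {1, 2, 3, 5, 7, 11, 13}.
So p = 31 is the smallest counterexample.

p = 31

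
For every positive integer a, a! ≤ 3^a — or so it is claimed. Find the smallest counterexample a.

We need the least positive integer a for which a! > 3^a.
a = 1: a! = 1 and 3^a = 3, so 1 ≤ 3.
a = 2: a! = 2 and 3^a = 9, so 2 ≤ 9.
a = 3: a! = 6 and 3^a = 27, so 6 ≤ 27.
a = 4: a! = 24 and 3^a = 81, so 24 ≤ 81.
a = 5: a! = 120 and 3^a = 243, so 120 ≤ 243.
a = 6: a! = 720 and 3^a = 729, so 720 ≤ 729.
a = 7: a! = 5040 and 3^a = 2187, so 5040 > 2187.
So a = 7 is the smallest counterexample.

a = 7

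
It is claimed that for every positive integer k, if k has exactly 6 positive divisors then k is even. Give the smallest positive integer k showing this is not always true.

A counterexample is any positive integer k such that k has exactly 6 positive divisors but k is odd; we check each in order.
The first 6 eligible values, up to k = 44, all satisfy the conclusion.
k = 45: divisors of 45: 1, 3, 5, 9, 15, 45; 45 is odd.
So k = 45 is the smallest counterexample.

k = 45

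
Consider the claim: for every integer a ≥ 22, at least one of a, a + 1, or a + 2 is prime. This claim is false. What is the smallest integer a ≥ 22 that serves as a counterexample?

a = 24

A counterexample is any integer a ≥ 22 such that a, a + 1, a + 2 are all composite; we check each in order.
a = 22: 23 is prime.
a = 23: 23 is prime.
a = 24: 24 = 2 × 12; 25 = 5 × 5; 26 = 2 × 13 — all composite.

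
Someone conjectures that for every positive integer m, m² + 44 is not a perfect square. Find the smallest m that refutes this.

We need the least positive integer m for which m² + 44 is a perfect square.
The first 9 eligible values, up to m = 9, all satisfy the conclusion.
m = 10: 10² + 44 = 144 = 12², a perfect square.

m = 10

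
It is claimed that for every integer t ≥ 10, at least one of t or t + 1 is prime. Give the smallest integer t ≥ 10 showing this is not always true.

The first 4 eligible values, up to t = 13, all satisfy the conclusion.
t = 14: 14 = 2 × 7; 15 = 3 × 5 — both composite.

t = 14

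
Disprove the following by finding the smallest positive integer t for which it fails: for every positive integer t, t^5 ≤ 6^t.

t = 3

t = 1: t^5 = 1 and 6^t = 6, so 1 ≤ 6.
t = 2: t^5 = 32 and 6^t = 36, so 32 ≤ 36.
t = 3: t^5 = 243 and 6^t = 216, so 243 > 216.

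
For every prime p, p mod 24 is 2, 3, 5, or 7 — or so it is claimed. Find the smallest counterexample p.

A counterexample is any prime p such that the claim fails; we check each in order.
For p = 2, 3, 5, 7 the conclusion holds.
p = 11: 11 mod 24 = 11 — not in {2, 3, 5, 7}.
So p = 11 is the smallest counterexample.

p = 11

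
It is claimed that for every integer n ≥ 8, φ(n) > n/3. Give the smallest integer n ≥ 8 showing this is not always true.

n = 12

Check each integer n ≥ 8 in order until the claim fails.
The first 4 eligible values, up to n = 11, all satisfy the conclusion.
n = 12: φ(12) = 4 and 12/3 = 4, so φ(12) ≤ 12/3.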